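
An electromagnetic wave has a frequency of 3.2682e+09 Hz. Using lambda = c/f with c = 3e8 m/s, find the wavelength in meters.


lambda = c / f = 3.0000e+08 / 3.2682e+09 = 0.09179 m

0.09179 m


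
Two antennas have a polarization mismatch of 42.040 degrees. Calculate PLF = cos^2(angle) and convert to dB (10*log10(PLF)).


PLF_linear = cos^2(42.040 deg) = 0.5515699
PLF_dB = 10 * log10(0.5515699) = -2.584 dB

-2.584 dB


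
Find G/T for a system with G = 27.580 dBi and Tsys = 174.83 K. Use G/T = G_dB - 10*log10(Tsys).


G/T = 27.580 - 10*log10(174.83) = 27.580 - 22.42616 = 5.154 dB/K

5.154 dB/K


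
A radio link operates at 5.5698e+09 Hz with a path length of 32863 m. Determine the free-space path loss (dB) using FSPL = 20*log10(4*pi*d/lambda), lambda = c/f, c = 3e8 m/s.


lambda = c / f = 3.0000e+08 / 5.5698e+09 = 0.05386190 m
FSPL = 20 * log10(4*pi*32863/0.05386190) = 137.7 dB

137.7 dB


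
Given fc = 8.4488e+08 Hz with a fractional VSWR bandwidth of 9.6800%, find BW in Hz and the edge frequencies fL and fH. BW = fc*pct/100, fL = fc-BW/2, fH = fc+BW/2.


BW = 8.4488e+08 * 9.6800/100 = 8.178438e+07 Hz
fL = 8.4488e+08 - 8.178438e+07/2 = 8.040e+08 Hz
fH = 8.4488e+08 + 8.178438e+07/2 = 8.858e+08 Hz

BW=8.178e+07 Hz, fL=8.040e+08 Hz, fH=8.858e+08 Hz


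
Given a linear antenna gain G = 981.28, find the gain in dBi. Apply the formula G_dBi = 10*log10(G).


G_dBi = 10 * log10(981.28) = 29.92 dBi

29.92 dBi


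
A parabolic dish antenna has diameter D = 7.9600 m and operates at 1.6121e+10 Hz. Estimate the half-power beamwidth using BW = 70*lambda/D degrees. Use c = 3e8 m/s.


lambda = c / f = 3.0000e+08 / 1.6121e+10 = 0.01860927 m
BW = 70 * 0.01860927 / 7.9600 = 0.1636 deg

0.1636 deg


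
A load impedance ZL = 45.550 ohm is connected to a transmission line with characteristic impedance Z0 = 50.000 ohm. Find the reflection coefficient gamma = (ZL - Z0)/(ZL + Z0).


gamma = (45.550 - 50.000) / (45.550 + 50.000) = -0.04657

-0.04657


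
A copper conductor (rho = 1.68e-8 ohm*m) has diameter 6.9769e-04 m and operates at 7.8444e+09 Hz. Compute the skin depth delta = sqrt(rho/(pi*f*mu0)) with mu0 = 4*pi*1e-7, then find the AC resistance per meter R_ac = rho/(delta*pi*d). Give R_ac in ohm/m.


delta = sqrt(1.68e-8 / (pi * 7.8444e+09 * 4*pi*1e-7)) = 7.365376e-07 m
R_ac = 1.68e-8 / (7.365376e-07 * pi * 6.9769e-04) = 10.41 ohm/m

10.41 ohm/m


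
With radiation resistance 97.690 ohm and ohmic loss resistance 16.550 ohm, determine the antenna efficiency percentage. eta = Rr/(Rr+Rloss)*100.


eta = 97.690 / (97.690 + 16.550) * 100 = 85.51%

85.51%


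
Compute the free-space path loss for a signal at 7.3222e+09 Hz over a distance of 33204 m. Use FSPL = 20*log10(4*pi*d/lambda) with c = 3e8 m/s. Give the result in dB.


lambda = c / f = 3.0000e+08 / 7.3222e+09 = 0.04097129 m
FSPL = 20 * log10(4*pi*33204/0.04097129) = 140.2 dB

140.2 dB


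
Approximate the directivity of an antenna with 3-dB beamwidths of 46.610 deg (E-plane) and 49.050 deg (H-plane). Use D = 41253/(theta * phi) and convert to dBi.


D_linear = 41253 / (46.610 * 49.050) = 18.04419
D_dBi = 10 * log10(18.04419) = 12.56 dBi

12.56 dBi


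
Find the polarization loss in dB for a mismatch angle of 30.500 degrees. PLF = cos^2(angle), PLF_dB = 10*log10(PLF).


PLF_linear = cos^2(30.500 deg) = 0.7424048
PLF_dB = 10 * log10(0.7424048) = -1.294 dB

-1.294 dB


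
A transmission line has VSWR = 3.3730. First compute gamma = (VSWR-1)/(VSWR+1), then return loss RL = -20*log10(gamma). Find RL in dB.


gamma = (3.3730 - 1) / (3.3730 + 1) = 0.5426481
RL = -20 * log10(0.5426481) = 5.310 dB

5.310 dB


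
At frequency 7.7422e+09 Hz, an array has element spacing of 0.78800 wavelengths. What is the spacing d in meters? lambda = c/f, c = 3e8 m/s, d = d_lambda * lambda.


lambda = c / f = 3.0000e+08 / 7.7422e+09 = 0.03874868 m
d = 0.78800 * 0.03874868 = 0.03053 m

0.03053 m


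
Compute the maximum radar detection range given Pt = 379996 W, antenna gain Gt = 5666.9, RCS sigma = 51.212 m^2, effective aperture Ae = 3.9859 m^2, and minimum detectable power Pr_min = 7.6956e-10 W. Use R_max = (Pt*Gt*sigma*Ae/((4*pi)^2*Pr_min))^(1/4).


R^4 = 379996*5666.9*51.212*3.9859 / ((4*pi)^2 * 7.6956e-10) = 3.617100e+18
R_max = 3.617100e+18^0.25 = 43610 m

43610 m


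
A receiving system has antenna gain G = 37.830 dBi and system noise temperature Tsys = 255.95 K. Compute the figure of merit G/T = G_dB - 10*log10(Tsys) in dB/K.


G/T = 37.830 - 10*log10(255.95) = 37.830 - 24.08155 = 13.75 dB/K

13.75 dB/K


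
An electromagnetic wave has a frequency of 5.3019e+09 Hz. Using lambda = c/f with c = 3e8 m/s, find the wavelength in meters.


lambda = c / f = 3.0000e+08 / 5.3019e+09 = 0.05658 m

0.05658 m


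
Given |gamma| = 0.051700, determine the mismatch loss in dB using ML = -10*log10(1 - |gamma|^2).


ML = -10 * log10(1 - 0.051700^2) = -10 * log10(0.99732711) = 0.01162 dB

0.01162 dB


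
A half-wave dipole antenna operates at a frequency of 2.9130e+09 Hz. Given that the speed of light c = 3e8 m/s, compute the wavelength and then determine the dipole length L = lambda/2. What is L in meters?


lambda = c / f = 3.0000e+08 / 2.9130e+09 = 0.1029866 m
L = lambda / 2 = 0.1029866 / 2 = 0.05149 m

0.05149 m


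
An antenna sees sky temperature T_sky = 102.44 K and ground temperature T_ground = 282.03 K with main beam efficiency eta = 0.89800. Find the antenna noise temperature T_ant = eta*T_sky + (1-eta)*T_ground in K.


T_ant = 0.89800 * 102.44 + (1 - 0.89800) * 282.03 = 120.8 K

120.8 K


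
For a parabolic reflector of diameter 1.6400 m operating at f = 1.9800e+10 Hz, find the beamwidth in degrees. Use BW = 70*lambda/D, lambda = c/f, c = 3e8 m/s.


lambda = c / f = 3.0000e+08 / 1.9800e+10 = 0.01515152 m
BW = 70 * 0.01515152 / 1.6400 = 0.6467 deg

0.6467 deg


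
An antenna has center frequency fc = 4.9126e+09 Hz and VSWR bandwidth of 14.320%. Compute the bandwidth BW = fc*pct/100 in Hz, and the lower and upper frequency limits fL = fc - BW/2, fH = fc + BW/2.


BW = 4.9126e+09 * 14.320/100 = 7.034843e+08 Hz
fL = 4.9126e+09 - 7.034843e+08/2 = 4.561e+09 Hz
fH = 4.9126e+09 + 7.034843e+08/2 = 5.264e+09 Hz

BW=7.035e+08 Hz, fL=4.561e+09 Hz, fH=5.264e+09 Hz


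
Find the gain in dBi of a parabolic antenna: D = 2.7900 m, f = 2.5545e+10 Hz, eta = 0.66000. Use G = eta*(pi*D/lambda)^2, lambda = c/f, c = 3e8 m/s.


lambda = c / f = 3.0000e+08 / 2.5545e+10 = 0.01174398 m
G_linear = 0.66000 * (pi * 2.7900 / 0.01174398)^2 = 367638.9
G_dBi = 10 * log10(367638.9) = 55.65 dBi

55.65 dBi


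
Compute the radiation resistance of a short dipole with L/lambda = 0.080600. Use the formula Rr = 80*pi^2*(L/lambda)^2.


Rr = 80 * pi^2 * (0.080600)^2 = 80 * 9.869604 * 6.496360e-03 = 5.129 ohm

5.129 ohm


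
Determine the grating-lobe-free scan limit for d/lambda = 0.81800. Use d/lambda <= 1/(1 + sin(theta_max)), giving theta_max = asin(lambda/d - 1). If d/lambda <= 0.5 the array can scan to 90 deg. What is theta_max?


lambda/d - 1 = 1/0.81800 - 1 = 0.2224939
theta_max = asin(0.2224939) = 12.86 deg

12.86 deg


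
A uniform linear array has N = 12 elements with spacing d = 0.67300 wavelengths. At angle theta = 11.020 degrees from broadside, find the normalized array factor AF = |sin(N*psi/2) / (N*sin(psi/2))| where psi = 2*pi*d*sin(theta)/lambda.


psi = 2*pi*0.67300*sin(11.020 deg) = 0.8083007 rad
AF = |sin(12*0.8083007/2) / (12*sin(0.8083007/2))| = 0.2099

0.2099


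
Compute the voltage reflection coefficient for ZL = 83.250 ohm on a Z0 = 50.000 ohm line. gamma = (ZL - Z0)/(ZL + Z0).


gamma = (83.250 - 50.000) / (83.250 + 50.000) = 0.2495

0.2495


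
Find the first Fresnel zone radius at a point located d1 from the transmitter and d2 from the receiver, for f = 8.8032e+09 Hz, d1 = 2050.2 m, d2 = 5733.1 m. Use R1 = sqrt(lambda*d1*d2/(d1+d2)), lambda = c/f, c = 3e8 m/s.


lambda = c / f = 3.0000e+08 / 8.8032e+09 = 0.03407852 m
R1 = sqrt(0.03407852 * 2050.2 * 5733.1 / (2050.2 + 5733.1)) = 7.174 m

7.174 m


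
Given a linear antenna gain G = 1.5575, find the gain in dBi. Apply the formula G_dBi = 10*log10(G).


G_dBi = 10 * log10(1.5575) = 1.924 dBi

1.924 dBi


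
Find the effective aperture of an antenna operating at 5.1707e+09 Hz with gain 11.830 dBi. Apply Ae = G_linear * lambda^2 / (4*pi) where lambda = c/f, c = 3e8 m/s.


lambda = c / f = 3.0000e+08 / 5.1707e+09 = 0.05801922 m
G_linear = 10^(11.830/10) = 15.24053
Ae = G_linear * lambda^2 / (4*pi) = 15.24053 * 0.05801922^2 / (4*pi) = 4.083e-03 m^2

4.083e-03 m^2


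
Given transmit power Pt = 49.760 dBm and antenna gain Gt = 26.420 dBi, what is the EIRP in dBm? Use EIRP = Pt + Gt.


EIRP = Pt + Gt = 49.760 + 26.420 = 76.18 dBm

76.18 dBm


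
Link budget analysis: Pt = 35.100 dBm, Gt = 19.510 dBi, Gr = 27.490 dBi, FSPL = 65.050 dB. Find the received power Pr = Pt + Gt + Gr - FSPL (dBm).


Pr = 35.100 + 19.510 + 27.490 - 65.050 = 17.05 dBm

17.05 dBm


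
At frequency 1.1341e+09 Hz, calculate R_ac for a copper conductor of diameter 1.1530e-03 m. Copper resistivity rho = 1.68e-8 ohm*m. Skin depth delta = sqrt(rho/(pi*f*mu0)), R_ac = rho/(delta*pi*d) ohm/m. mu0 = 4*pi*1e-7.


delta = sqrt(1.68e-8 / (pi * 1.1341e+09 * 4*pi*1e-7)) = 1.937087e-06 m
R_ac = 1.68e-8 / (1.937087e-06 * pi * 1.1530e-03) = 2.394 ohm/m

2.394 ohm/m


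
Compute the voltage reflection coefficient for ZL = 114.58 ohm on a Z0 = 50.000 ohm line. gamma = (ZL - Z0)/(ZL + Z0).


gamma = (114.58 - 50.000) / (114.58 + 50.000) = 0.3924

0.3924


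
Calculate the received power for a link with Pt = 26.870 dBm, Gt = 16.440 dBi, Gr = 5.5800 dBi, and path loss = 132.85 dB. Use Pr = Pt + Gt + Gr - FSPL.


Pr = 26.870 + 16.440 + 5.5800 - 132.85 = -83.96 dBm

-83.96 dBm


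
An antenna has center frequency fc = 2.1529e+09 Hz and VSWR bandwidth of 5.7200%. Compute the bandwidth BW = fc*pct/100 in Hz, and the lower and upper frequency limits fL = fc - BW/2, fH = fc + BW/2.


BW = 2.1529e+09 * 5.7200/100 = 1.231459e+08 Hz
fL = 2.1529e+09 - 1.231459e+08/2 = 2.091e+09 Hz
fH = 2.1529e+09 + 1.231459e+08/2 = 2.214e+09 Hz

BW=1.231e+08 Hz, fL=2.091e+09 Hz, fH=2.214e+09 Hz


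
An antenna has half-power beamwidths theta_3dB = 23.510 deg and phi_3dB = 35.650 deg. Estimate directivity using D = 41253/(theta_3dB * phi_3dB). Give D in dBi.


D_linear = 41253 / (23.510 * 35.650) = 49.22020
D_dBi = 10 * log10(49.22020) = 16.92 dBi

16.92 dBi


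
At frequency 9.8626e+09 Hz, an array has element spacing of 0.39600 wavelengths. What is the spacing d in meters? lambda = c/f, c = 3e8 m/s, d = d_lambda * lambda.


lambda = c / f = 3.0000e+08 / 9.8626e+09 = 0.03041794 m
d = 0.39600 * 0.03041794 = 0.01205 m

0.01205 m


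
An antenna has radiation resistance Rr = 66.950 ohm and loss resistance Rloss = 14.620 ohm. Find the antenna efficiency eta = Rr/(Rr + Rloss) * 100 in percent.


eta = 66.950 / (66.950 + 14.620) * 100 = 82.08%

82.08%


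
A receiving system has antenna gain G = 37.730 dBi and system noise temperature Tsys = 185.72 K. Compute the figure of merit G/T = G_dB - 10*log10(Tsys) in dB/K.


G/T = 37.730 - 10*log10(185.72) = 37.730 - 22.68859 = 15.04 dB/K

15.04 dB/K


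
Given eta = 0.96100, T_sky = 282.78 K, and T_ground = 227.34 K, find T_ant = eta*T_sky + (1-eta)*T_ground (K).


T_ant = 0.96100 * 282.78 + (1 - 0.96100) * 227.34 = 280.6 K

280.6 K


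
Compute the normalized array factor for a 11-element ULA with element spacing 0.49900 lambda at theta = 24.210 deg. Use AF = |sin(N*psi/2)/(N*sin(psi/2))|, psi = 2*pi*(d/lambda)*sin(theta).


psi = 2*pi*0.49900*sin(24.210 deg) = 1.285735 rad
AF = |sin(11*1.285735/2) / (11*sin(1.285735/2))| = 0.1075

0.1075


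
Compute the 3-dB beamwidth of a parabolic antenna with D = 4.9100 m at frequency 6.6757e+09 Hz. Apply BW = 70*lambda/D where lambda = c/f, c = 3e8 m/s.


lambda = c / f = 3.0000e+08 / 6.6757e+09 = 0.04493911 m
BW = 70 * 0.04493911 / 4.9100 = 0.6407 deg

0.6407 deg


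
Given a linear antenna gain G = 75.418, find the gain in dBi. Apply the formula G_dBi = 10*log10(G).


G_dBi = 10 * log10(75.418) = 18.77 dBi

18.77 dBi


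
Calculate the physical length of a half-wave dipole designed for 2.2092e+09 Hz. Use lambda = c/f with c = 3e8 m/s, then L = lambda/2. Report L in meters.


lambda = c / f = 3.0000e+08 / 2.2092e+09 = 0.1357958 m
L = lambda / 2 = 0.1357958 / 2 = 0.06790 m

0.06790 m


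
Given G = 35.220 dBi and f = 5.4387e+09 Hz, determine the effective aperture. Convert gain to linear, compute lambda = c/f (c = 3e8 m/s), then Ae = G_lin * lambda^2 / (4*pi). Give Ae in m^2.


lambda = c / f = 3.0000e+08 / 5.4387e+09 = 0.05516024 m
G_linear = 10^(35.220/10) = 3326.596
Ae = G_linear * lambda^2 / (4*pi) = 3326.596 * 0.05516024^2 / (4*pi) = 0.8055 m^2

0.8055 m^2


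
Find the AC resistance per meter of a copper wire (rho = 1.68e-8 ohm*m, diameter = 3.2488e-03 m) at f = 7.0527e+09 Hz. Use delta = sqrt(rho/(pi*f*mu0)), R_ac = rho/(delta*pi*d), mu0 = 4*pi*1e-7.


delta = sqrt(1.68e-8 / (pi * 7.0527e+09 * 4*pi*1e-7)) = 7.767783e-07 m
R_ac = 1.68e-8 / (7.767783e-07 * pi * 3.2488e-03) = 2.119 ohm/m

2.119 ohm/m


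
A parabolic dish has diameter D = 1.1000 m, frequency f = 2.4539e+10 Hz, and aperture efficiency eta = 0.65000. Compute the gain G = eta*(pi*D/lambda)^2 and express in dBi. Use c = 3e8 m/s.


lambda = c / f = 3.0000e+08 / 2.4539e+10 = 0.01222544 m
G_linear = 0.65000 * (pi * 1.1000 / 0.01222544)^2 = 51936.12
G_dBi = 10 * log10(51936.12) = 47.15 dBi

47.15 dBi


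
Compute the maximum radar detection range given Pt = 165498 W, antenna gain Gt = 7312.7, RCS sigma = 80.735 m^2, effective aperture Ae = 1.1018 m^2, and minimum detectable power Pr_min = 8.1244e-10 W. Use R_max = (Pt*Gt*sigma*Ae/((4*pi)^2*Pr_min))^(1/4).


R^4 = 165498*7312.7*80.735*1.1018 / ((4*pi)^2 * 8.1244e-10) = 8.391201e+17
R_max = 8.391201e+17^0.25 = 30266 m

30266 m


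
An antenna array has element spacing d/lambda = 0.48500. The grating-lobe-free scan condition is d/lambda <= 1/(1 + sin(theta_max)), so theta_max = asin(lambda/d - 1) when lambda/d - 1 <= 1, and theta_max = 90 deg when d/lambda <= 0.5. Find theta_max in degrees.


lambda/d - 1 = 1/0.48500 - 1 = 1.061856 >= 1
d/lambda <= 0.5, so the array can scan to endfire without grating lobes: theta_max = 90 deg

90 deg


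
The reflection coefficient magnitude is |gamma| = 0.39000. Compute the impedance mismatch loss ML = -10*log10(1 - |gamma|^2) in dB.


ML = -10 * log10(1 - 0.39000^2) = -10 * log10(0.8479) = 0.7166 dB

0.7166 dB


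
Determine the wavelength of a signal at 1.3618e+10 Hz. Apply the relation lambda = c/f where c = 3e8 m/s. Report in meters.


lambda = c / f = 3.0000e+08 / 1.3618e+10 = 0.02203 m

0.02203 m


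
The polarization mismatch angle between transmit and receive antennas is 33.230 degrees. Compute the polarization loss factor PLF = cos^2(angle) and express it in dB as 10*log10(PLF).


PLF_linear = cos^2(33.230 deg) = 0.6996946
PLF_dB = 10 * log10(0.6996946) = -1.551 dB

-1.551 dB


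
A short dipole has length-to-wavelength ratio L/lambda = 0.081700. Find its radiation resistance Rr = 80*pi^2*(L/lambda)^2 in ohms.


Rr = 80 * pi^2 * (0.081700)^2 = 80 * 9.869604 * 6.674890e-03 = 5.270 ohm

5.270 ohm


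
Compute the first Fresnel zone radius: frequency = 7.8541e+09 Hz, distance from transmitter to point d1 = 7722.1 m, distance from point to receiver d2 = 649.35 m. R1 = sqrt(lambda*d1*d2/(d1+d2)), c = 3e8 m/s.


lambda = c / f = 3.0000e+08 / 7.8541e+09 = 0.03819661 m
R1 = sqrt(0.03819661 * 7722.1 * 649.35 / (7722.1 + 649.35)) = 4.783 m

4.783 m


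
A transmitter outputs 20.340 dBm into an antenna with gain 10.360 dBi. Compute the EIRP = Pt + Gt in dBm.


EIRP = Pt + Gt = 20.340 + 10.360 = 30.70 dBm

30.70 dBm


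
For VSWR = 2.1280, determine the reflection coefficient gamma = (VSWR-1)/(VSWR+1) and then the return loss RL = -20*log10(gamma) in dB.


gamma = (2.1280 - 1) / (2.1280 + 1) = 0.3606138
RL = -20 * log10(0.3606138) = 8.859 dB

8.859 dB


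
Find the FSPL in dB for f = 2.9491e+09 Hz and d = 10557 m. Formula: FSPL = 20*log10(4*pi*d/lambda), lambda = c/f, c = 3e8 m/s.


lambda = c / f = 3.0000e+08 / 2.9491e+09 = 0.1017260 m
FSPL = 20 * log10(4*pi*10557/0.1017260) = 122.3 dB

122.3 dB


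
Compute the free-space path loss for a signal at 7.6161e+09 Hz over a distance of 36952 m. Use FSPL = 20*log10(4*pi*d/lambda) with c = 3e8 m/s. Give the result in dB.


lambda = c / f = 3.0000e+08 / 7.6161e+09 = 0.03939024 m
FSPL = 20 * log10(4*pi*36952/0.03939024) = 141.4 dB

141.4 dB


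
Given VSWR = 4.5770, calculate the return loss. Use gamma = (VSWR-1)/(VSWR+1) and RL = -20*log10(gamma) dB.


gamma = (4.5770 - 1) / (4.5770 + 1) = 0.6413843
RL = -20 * log10(0.6413843) = 3.858 dB

3.858 dB


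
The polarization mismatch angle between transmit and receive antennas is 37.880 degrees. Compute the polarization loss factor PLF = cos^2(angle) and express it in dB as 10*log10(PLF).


PLF_linear = cos^2(37.880 deg) = 0.6229921
PLF_dB = 10 * log10(0.6229921) = -2.055 dB

-2.055 dB


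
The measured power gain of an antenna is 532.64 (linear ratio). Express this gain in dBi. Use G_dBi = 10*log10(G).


G_dBi = 10 * log10(532.64) = 27.26 dBi

27.26 dBi


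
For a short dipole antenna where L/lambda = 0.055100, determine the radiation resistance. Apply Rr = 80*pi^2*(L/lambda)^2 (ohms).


Rr = 80 * pi^2 * (0.055100)^2 = 80 * 9.869604 * 3.036010e-03 = 2.397 ohm

2.397 ohm


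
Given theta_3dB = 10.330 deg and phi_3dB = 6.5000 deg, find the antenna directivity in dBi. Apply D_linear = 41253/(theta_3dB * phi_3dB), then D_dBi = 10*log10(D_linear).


D_linear = 41253 / (10.330 * 6.5000) = 614.3868
D_dBi = 10 * log10(614.3868) = 27.88 dBi

27.88 dBi


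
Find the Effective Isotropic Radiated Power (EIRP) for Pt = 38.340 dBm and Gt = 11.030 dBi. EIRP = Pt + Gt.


EIRP = Pt + Gt = 38.340 + 11.030 = 49.37 dBm

49.37 dBm


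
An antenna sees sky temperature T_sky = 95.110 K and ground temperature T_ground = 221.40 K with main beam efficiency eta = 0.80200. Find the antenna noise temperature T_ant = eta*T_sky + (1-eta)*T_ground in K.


T_ant = 0.80200 * 95.110 + (1 - 0.80200) * 221.40 = 120.1 K

120.1 K


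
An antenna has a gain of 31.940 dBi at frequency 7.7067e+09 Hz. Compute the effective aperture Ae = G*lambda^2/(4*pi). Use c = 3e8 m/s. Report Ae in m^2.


lambda = c / f = 3.0000e+08 / 7.7067e+09 = 0.03892717 m
G_linear = 10^(31.940/10) = 1563.148
Ae = G_linear * lambda^2 / (4*pi) = 1563.148 * 0.03892717^2 / (4*pi) = 0.1885 m^2

0.1885 m^2


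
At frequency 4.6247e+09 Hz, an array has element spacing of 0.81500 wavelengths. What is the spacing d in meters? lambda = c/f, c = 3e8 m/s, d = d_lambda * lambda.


lambda = c / f = 3.0000e+08 / 4.6247e+09 = 0.06486907 m
d = 0.81500 * 0.06486907 = 0.05287 m

0.05287 m


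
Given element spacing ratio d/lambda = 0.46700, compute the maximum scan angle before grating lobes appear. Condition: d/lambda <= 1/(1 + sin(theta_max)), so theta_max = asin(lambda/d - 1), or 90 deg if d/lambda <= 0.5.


lambda/d - 1 = 1/0.46700 - 1 = 1.141328 >= 1
d/lambda <= 0.5, so the array can scan to endfire without grating lobes: theta_max = 90 deg

90 deg


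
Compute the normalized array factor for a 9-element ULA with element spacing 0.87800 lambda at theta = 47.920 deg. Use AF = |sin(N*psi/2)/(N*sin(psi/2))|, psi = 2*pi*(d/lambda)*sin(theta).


psi = 2*pi*0.87800*sin(47.920 deg) = 4.094502 rad
AF = |sin(9*4.094502/2) / (9*sin(4.094502/2))| = 0.05148

0.05148


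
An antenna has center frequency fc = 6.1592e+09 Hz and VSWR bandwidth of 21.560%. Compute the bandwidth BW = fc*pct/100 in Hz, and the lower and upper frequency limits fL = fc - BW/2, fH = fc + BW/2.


BW = 6.1592e+09 * 21.560/100 = 1.327924e+09 Hz
fL = 6.1592e+09 - 1.327924e+09/2 = 5.495e+09 Hz
fH = 6.1592e+09 + 1.327924e+09/2 = 6.823e+09 Hz

BW=1.328e+09 Hz, fL=5.495e+09 Hz, fH=6.823e+09 Hz


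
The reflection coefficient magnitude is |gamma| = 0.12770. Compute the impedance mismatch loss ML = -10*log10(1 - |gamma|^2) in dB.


ML = -10 * log10(1 - 0.12770^2) = -10 * log10(0.98369271) = 0.07141 dB

0.07141 dB


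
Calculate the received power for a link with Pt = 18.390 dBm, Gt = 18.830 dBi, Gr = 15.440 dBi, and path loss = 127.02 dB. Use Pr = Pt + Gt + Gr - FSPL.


Pr = 18.390 + 18.830 + 15.440 - 127.02 = -74.36 dBm

-74.36 dBm


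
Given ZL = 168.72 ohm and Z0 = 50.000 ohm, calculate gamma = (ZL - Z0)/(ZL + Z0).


gamma = (168.72 - 50.000) / (168.72 + 50.000) = 0.5428

0.5428


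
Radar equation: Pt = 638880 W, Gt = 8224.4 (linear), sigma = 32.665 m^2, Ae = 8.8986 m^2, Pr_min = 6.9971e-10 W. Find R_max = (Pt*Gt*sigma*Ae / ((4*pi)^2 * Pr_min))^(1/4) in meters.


R^4 = 638880*8224.4*32.665*8.8986 / ((4*pi)^2 * 6.9971e-10) = 1.382261e+19
R_max = 1.382261e+19^0.25 = 60974 m

60974 m


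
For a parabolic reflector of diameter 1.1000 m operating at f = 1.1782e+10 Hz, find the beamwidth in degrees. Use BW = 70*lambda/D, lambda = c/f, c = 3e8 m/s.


lambda = c / f = 3.0000e+08 / 1.1782e+10 = 0.02546257 m
BW = 70 * 0.02546257 / 1.1000 = 1.620 deg

1.620 deg


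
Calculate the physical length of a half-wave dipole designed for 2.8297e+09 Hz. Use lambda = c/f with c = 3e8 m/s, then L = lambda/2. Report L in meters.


lambda = c / f = 3.0000e+08 / 2.8297e+09 = 0.1060183 m
L = lambda / 2 = 0.1060183 / 2 = 0.05301 m

0.05301 m


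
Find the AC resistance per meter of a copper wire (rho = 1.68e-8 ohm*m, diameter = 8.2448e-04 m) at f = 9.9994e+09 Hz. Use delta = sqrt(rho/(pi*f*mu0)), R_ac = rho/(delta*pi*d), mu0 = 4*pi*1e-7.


delta = sqrt(1.68e-8 / (pi * 9.9994e+09 * 4*pi*1e-7)) = 6.523607e-07 m
R_ac = 1.68e-8 / (6.523607e-07 * pi * 8.2448e-04) = 9.942 ohm/m

9.942 ohm/m


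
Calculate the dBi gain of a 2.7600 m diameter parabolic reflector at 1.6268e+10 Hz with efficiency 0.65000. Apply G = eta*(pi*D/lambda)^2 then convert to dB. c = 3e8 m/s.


lambda = c / f = 3.0000e+08 / 1.6268e+10 = 0.01844111 m
G_linear = 0.65000 * (pi * 2.7600 / 0.01844111)^2 = 143700.1
G_dBi = 10 * log10(143700.1) = 51.57 dBi

51.57 dBi


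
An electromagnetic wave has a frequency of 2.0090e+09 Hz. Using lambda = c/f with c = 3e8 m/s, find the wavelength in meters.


lambda = c / f = 3.0000e+08 / 2.0090e+09 = 0.1493 m

0.1493 m


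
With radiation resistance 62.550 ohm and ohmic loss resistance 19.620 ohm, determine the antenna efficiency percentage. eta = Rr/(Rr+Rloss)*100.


eta = 62.550 / (62.550 + 19.620) * 100 = 76.12%

76.12%


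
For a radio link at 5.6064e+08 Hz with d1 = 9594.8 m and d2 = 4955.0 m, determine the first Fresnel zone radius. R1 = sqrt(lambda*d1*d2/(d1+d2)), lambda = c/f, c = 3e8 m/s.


lambda = c / f = 3.0000e+08 / 5.6064e+08 = 0.5351027 m
R1 = sqrt(0.5351027 * 9594.8 * 4955.0 / (9594.8 + 4955.0)) = 41.81 m

41.81 m


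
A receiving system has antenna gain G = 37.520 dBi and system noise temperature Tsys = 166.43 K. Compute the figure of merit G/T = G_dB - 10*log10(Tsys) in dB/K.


G/T = 37.520 - 10*log10(166.43) = 37.520 - 22.21232 = 15.31 dB/K

15.31 dB/K


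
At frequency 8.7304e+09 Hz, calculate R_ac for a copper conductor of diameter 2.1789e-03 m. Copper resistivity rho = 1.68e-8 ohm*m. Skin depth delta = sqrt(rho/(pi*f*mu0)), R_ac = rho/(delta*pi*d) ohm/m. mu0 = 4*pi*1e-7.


delta = sqrt(1.68e-8 / (pi * 8.7304e+09 * 4*pi*1e-7)) = 6.981644e-07 m
R_ac = 1.68e-8 / (6.981644e-07 * pi * 2.1789e-03) = 3.515 ohm/m

3.515 ohm/m


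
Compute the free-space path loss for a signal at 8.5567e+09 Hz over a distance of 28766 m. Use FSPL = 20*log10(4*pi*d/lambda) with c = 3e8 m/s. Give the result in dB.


lambda = c / f = 3.0000e+08 / 8.5567e+09 = 0.03506025 m
FSPL = 20 * log10(4*pi*28766/0.03506025) = 140.3 dB

140.3 dB


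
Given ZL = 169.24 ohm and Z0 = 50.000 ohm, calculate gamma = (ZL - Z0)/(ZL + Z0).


gamma = (169.24 - 50.000) / (169.24 + 50.000) = 0.5439

0.5439


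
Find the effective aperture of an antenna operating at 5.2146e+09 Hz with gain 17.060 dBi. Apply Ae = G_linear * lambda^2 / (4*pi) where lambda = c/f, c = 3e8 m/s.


lambda = c / f = 3.0000e+08 / 5.2146e+09 = 0.05753078 m
G_linear = 10^(17.060/10) = 50.81594
Ae = G_linear * lambda^2 / (4*pi) = 50.81594 * 0.05753078^2 / (4*pi) = 0.01338 m^2

0.01338 m^2


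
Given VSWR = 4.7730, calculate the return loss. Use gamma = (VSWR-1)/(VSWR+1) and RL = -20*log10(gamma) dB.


gamma = (4.7730 - 1) / (4.7730 + 1) = 0.6535597
RL = -20 * log10(0.6535597) = 3.694 dB

3.694 dB


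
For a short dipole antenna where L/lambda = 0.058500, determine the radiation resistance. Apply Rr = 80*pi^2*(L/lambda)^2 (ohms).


Rr = 80 * pi^2 * (0.058500)^2 = 80 * 9.869604 * 3.422250e-03 = 2.702 ohm

2.702 ohm


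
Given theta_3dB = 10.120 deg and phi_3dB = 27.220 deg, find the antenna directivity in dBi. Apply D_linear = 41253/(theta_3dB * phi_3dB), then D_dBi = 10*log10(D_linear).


D_linear = 41253 / (10.120 * 27.220) = 149.7569
D_dBi = 10 * log10(149.7569) = 21.75 dBi

21.75 dBi


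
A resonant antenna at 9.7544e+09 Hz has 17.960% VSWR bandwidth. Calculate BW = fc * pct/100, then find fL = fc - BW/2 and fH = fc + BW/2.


BW = 9.7544e+09 * 17.960/100 = 1.751890e+09 Hz
fL = 9.7544e+09 - 1.751890e+09/2 = 8.878e+09 Hz
fH = 9.7544e+09 + 1.751890e+09/2 = 1.063e+10 Hz

BW=1.752e+09 Hz, fL=8.878e+09 Hz, fH=1.063e+10 Hz


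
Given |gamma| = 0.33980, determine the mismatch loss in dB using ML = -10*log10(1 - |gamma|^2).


ML = -10 * log10(1 - 0.33980^2) = -10 * log10(0.88453596) = 0.5328 dB

0.5328 dB


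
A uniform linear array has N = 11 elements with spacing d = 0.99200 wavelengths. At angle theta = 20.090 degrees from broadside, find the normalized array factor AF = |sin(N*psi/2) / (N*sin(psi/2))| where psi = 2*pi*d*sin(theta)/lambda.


psi = 2*pi*0.99200*sin(20.090 deg) = 2.140982 rad
AF = |sin(11*2.140982/2) / (11*sin(2.140982/2))| = 0.07367

0.07367


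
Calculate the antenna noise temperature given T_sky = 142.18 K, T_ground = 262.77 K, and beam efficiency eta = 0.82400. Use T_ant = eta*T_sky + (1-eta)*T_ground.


T_ant = 0.82400 * 142.18 + (1 - 0.82400) * 262.77 = 163.4 K

163.4 K


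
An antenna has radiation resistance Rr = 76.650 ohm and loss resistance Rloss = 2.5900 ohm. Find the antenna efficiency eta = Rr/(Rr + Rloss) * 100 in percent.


eta = 76.650 / (76.650 + 2.5900) * 100 = 96.73%

96.73%


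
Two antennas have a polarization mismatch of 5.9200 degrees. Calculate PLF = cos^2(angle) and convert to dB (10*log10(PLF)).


PLF_linear = cos^2(5.9200 deg) = 0.9893622
PLF_dB = 10 * log10(0.9893622) = -0.04645 dB

-0.04645 dB


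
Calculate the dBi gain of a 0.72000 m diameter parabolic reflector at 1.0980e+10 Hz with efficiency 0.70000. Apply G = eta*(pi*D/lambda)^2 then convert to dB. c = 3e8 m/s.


lambda = c / f = 3.0000e+08 / 1.0980e+10 = 0.02732240 m
G_linear = 0.70000 * (pi * 0.72000 / 0.02732240)^2 = 4797.612
G_dBi = 10 * log10(4797.612) = 36.81 dBi

36.81 dBi


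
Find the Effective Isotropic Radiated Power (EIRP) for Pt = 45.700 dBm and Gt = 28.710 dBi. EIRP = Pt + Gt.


EIRP = Pt + Gt = 45.700 + 28.710 = 74.41 dBm

74.41 dBm


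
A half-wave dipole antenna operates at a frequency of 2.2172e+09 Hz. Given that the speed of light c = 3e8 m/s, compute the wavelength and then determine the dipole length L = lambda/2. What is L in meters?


lambda = c / f = 3.0000e+08 / 2.2172e+09 = 0.1353058 m
L = lambda / 2 = 0.1353058 / 2 = 0.06765 m

0.06765 m


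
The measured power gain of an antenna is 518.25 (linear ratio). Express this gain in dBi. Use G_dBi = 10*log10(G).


G_dBi = 10 * log10(518.25) = 27.15 dBi

27.15 dBi


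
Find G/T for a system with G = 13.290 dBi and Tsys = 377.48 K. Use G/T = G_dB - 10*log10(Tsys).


G/T = 13.290 - 10*log10(377.48) = 13.290 - 25.76894 = -12.48 dB/K

-12.48 dB/K


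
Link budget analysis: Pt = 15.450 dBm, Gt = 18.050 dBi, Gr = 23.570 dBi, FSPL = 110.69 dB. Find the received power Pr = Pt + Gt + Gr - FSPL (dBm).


Pr = 15.450 + 18.050 + 23.570 - 110.69 = -53.62 dBm

-53.62 dBm


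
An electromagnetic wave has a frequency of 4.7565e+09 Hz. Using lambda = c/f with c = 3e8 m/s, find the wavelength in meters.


lambda = c / f = 3.0000e+08 / 4.7565e+09 = 0.06307 m

0.06307 m


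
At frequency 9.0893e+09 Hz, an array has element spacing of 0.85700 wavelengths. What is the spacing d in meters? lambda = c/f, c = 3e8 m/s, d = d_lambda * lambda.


lambda = c / f = 3.0000e+08 / 9.0893e+09 = 0.03300584 m
d = 0.85700 * 0.03300584 = 0.02829 m

0.02829 m


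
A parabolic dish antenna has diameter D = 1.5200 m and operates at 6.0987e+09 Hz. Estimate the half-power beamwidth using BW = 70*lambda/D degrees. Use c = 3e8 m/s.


lambda = c / f = 3.0000e+08 / 6.0987e+09 = 0.04919081 m
BW = 70 * 0.04919081 / 1.5200 = 2.265 deg

2.265 deg


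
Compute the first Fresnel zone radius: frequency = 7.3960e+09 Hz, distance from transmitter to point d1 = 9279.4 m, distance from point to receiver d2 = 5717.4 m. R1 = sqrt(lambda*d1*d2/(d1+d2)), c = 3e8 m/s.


lambda = c / f = 3.0000e+08 / 7.3960e+09 = 0.04056247 m
R1 = sqrt(0.04056247 * 9279.4 * 5717.4 / (9279.4 + 5717.4)) = 11.98 m

11.98 m


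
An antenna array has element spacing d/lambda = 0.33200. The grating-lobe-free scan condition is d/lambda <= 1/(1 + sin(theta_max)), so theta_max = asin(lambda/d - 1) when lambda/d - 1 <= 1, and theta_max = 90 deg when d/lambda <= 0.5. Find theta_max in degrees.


lambda/d - 1 = 1/0.33200 - 1 = 2.012048 >= 1
d/lambda <= 0.5, so the array can scan to endfire without grating lobes: theta_max = 90 deg

90 deg


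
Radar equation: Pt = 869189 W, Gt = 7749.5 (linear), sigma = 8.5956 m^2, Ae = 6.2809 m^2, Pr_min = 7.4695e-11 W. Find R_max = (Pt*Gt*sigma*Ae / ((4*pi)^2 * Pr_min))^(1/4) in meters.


R^4 = 869189*7749.5*8.5956*6.2809 / ((4*pi)^2 * 7.4695e-11) = 3.083008e+19
R_max = 3.083008e+19^0.25 = 74515 m

74515 m


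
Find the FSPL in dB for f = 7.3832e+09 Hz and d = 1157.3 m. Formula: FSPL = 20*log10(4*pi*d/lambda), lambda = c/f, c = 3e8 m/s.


lambda = c / f = 3.0000e+08 / 7.3832e+09 = 0.04063279 m
FSPL = 20 * log10(4*pi*1157.3/0.04063279) = 111.1 dB

111.1 dB


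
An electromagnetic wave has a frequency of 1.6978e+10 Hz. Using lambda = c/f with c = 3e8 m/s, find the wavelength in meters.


lambda = c / f = 3.0000e+08 / 1.6978e+10 = 0.01767 m

0.01767 m


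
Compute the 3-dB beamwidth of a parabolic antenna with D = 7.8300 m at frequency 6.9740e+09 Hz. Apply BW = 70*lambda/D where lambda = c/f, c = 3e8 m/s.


lambda = c / f = 3.0000e+08 / 6.9740e+09 = 0.04301692 m
BW = 70 * 0.04301692 / 7.8300 = 0.3846 deg

0.3846 deg


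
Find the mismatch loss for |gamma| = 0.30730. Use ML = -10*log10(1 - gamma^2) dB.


ML = -10 * log10(1 - 0.30730^2) = -10 * log10(0.90556671) = 0.4308 dB

0.4308 dB


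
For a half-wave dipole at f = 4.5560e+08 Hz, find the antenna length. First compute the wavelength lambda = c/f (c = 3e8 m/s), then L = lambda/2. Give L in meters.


lambda = c / f = 3.0000e+08 / 4.5560e+08 = 0.6584723 m
L = lambda / 2 = 0.6584723 / 2 = 0.3292 m

0.3292 m


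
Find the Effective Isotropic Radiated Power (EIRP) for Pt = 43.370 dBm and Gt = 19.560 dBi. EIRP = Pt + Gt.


EIRP = Pt + Gt = 43.370 + 19.560 = 62.93 dBm

62.93 dBm


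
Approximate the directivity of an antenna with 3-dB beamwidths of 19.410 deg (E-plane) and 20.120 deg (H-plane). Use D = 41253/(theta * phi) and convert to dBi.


D_linear = 41253 / (19.410 * 20.120) = 105.6336
D_dBi = 10 * log10(105.6336) = 20.24 dBi

20.24 dBi


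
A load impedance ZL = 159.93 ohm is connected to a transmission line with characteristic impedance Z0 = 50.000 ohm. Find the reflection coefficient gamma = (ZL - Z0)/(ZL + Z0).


gamma = (159.93 - 50.000) / (159.93 + 50.000) = 0.5237

0.5237


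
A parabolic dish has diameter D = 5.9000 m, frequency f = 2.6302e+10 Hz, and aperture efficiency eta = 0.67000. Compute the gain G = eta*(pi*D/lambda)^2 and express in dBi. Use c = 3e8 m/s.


lambda = c / f = 3.0000e+08 / 2.6302e+10 = 0.01140598 m
G_linear = 0.67000 * (pi * 5.9000 / 0.01140598)^2 = 1.769348e+06
G_dBi = 10 * log10(1.769348e+06) = 62.48 dBi

62.48 dBi


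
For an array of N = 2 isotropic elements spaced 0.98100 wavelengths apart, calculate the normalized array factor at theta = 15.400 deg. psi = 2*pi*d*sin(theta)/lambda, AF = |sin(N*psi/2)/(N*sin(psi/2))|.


psi = 2*pi*0.98100*sin(15.400 deg) = 1.636836 rad
AF = |sin(2*1.636836/2) / (2*sin(1.636836/2))| = 0.6834

0.6834


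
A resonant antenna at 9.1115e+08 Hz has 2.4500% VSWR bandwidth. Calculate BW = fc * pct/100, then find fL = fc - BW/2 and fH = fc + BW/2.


BW = 9.1115e+08 * 2.4500/100 = 2.232318e+07 Hz
fL = 9.1115e+08 - 2.232318e+07/2 = 9.000e+08 Hz
fH = 9.1115e+08 + 2.232318e+07/2 = 9.223e+08 Hz

BW=2.232e+07 Hz, fL=9.000e+08 Hz, fH=9.223e+08 Hz


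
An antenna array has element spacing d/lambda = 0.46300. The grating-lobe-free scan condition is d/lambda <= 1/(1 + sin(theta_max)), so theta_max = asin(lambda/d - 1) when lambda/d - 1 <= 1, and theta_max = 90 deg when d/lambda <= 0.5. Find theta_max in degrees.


lambda/d - 1 = 1/0.46300 - 1 = 1.159827 >= 1
d/lambda <= 0.5, so the array can scan to endfire without grating lobes: theta_max = 90 deg

90 deg


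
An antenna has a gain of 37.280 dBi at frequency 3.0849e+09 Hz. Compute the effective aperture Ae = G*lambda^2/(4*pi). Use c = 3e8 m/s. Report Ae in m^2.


lambda = c / f = 3.0000e+08 / 3.0849e+09 = 0.09724788 m
G_linear = 10^(37.280/10) = 5345.644
Ae = G_linear * lambda^2 / (4*pi) = 5345.644 * 0.09724788^2 / (4*pi) = 4.023 m^2

4.023 m^2


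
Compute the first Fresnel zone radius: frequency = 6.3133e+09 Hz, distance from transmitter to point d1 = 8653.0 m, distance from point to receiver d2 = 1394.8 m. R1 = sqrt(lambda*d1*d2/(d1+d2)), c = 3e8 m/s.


lambda = c / f = 3.0000e+08 / 6.3133e+09 = 0.04751873 m
R1 = sqrt(0.04751873 * 8653.0 * 1394.8 / (8653.0 + 1394.8)) = 7.555 m

7.555 m


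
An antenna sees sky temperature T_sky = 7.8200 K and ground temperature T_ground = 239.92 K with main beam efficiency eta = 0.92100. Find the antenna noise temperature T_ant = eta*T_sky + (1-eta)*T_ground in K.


T_ant = 0.92100 * 7.8200 + (1 - 0.92100) * 239.92 = 26.16 K

26.16 K


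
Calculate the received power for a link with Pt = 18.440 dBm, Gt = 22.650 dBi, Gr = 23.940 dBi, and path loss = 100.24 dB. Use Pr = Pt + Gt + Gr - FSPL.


Pr = 18.440 + 22.650 + 23.940 - 100.24 = -35.21 dBm

-35.21 dBm


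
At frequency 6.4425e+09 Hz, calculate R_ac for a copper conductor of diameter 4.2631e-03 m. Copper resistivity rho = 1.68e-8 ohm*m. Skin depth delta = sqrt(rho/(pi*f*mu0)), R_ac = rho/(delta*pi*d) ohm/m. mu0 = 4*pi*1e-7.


delta = sqrt(1.68e-8 / (pi * 6.4425e+09 * 4*pi*1e-7)) = 8.127324e-07 m
R_ac = 1.68e-8 / (8.127324e-07 * pi * 4.2631e-03) = 1.543 ohm/m

1.543 ohm/m


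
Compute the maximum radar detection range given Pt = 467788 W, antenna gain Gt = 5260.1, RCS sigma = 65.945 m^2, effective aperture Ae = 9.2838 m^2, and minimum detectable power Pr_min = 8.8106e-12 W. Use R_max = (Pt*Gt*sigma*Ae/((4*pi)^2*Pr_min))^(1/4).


R^4 = 467788*5260.1*65.945*9.2838 / ((4*pi)^2 * 8.8106e-12) = 1.082743e+21
R_max = 1.082743e+21^0.25 = 181398 m

181398 m


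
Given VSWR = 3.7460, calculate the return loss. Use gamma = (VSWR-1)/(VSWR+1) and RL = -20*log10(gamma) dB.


gamma = (3.7460 - 1) / (3.7460 + 1) = 0.5785925
RL = -20 * log10(0.5785925) = 4.753 dB

4.753 dB


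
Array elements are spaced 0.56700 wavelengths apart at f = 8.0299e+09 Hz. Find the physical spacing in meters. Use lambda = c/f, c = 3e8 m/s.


lambda = c / f = 3.0000e+08 / 8.0299e+09 = 0.03736037 m
d = 0.56700 * 0.03736037 = 0.02118 m

0.02118 m


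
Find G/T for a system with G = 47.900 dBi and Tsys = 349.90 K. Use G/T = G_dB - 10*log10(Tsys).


G/T = 47.900 - 10*log10(349.90) = 47.900 - 25.43944 = 22.46 dB/K

22.46 dB/K


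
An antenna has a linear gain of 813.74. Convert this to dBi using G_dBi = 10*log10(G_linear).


G_dBi = 10 * log10(813.74) = 29.10 dBi

29.10 dBi


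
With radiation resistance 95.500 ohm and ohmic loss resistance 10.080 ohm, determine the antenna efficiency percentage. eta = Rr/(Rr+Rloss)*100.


eta = 95.500 / (95.500 + 10.080) * 100 = 90.45%

90.45%


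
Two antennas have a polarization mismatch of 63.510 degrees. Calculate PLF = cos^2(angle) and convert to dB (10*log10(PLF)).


PLF_linear = cos^2(63.510 deg) = 0.1989531
PLF_dB = 10 * log10(0.1989531) = -7.012 dB

-7.012 dB


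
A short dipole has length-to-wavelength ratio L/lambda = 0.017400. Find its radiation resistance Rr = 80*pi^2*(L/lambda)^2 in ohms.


Rr = 80 * pi^2 * (0.017400)^2 = 80 * 9.869604 * 3.027600e-04 = 0.2390 ohm

0.2390 ohm


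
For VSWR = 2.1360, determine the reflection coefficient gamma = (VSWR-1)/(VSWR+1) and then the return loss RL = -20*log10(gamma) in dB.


gamma = (2.1360 - 1) / (2.1360 + 1) = 0.3622449
RL = -20 * log10(0.3622449) = 8.820 dB

8.820 dB


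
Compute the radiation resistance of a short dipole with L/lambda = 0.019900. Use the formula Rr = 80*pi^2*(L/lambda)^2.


Rr = 80 * pi^2 * (0.019900)^2 = 80 * 9.869604 * 3.960100e-04 = 0.3127 ohm

0.3127 ohm


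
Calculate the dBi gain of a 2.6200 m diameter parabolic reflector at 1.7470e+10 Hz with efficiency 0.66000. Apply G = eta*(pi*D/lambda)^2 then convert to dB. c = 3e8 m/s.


lambda = c / f = 3.0000e+08 / 1.7470e+10 = 0.01717230 m
G_linear = 0.66000 * (pi * 2.6200 / 0.01717230)^2 = 151631.5
G_dBi = 10 * log10(151631.5) = 51.81 dBi

51.81 dBi


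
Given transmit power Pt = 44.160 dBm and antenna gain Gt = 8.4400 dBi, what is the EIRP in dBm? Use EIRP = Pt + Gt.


EIRP = Pt + Gt = 44.160 + 8.4400 = 52.60 dBm

52.60 dBm


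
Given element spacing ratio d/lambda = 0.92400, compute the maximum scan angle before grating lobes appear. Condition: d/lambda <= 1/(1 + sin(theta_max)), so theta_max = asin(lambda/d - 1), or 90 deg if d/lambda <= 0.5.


lambda/d - 1 = 1/0.92400 - 1 = 0.08225108
theta_max = asin(0.08225108) = 4.718 deg

4.718 deg


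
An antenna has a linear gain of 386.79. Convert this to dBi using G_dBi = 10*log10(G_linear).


G_dBi = 10 * log10(386.79) = 25.87 dBi

25.87 dBi


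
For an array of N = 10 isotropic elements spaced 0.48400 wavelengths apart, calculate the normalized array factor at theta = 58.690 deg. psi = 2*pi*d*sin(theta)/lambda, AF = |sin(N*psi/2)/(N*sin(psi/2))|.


psi = 2*pi*0.48400*sin(58.690 deg) = 2.598186 rad
AF = |sin(10*2.598186/2) / (10*sin(2.598186/2))| = 0.04276

0.04276


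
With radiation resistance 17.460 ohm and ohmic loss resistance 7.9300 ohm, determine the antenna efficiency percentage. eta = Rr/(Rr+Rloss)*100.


eta = 17.460 / (17.460 + 7.9300) * 100 = 68.77%

68.77%


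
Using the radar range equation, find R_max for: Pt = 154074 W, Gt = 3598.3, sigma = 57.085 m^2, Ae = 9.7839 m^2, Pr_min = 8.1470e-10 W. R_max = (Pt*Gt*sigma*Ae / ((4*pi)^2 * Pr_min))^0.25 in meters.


R^4 = 154074*3598.3*57.085*9.7839 / ((4*pi)^2 * 8.1470e-10) = 2.406818e+18
R_max = 2.406818e+18^0.25 = 39388 m

39388 m


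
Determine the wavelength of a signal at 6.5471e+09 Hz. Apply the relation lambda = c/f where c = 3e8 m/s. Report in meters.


lambda = c / f = 3.0000e+08 / 6.5471e+09 = 0.04582 m

0.04582 m


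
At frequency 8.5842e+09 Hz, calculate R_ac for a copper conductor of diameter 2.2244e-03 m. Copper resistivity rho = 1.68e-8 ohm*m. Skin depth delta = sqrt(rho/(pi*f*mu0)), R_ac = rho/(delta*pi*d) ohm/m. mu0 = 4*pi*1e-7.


delta = sqrt(1.68e-8 / (pi * 8.5842e+09 * 4*pi*1e-7)) = 7.040846e-07 m
R_ac = 1.68e-8 / (7.040846e-07 * pi * 2.2244e-03) = 3.414 ohm/m

3.414 ohm/m
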